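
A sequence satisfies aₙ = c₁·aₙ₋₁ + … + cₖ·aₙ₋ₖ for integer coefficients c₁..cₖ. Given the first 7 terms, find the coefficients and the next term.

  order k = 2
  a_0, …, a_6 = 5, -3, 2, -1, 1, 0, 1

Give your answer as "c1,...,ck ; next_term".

1,1 ; 1

  a_2 = 1·-3 + 1·5 = 2
  a_3 = 1·2 + 1·-3 = -1
  a_4 = 1·-1 + 1·2 = 1
  a_5 = 1·1 + 1·-1 = 0
  a_6 = 1·0 + 1·1 = 1
  a_7 = 1·1 + 1·0 = 1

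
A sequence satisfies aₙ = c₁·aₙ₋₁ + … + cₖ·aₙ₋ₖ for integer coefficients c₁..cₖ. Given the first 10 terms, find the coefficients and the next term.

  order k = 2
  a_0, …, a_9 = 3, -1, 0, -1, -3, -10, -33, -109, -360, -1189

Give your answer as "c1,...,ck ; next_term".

  a_2 = 3·-1 + 1·3 = 0
  a_3 = 3·0 + 1·-1 = -1
  a_4 = 3·-1 + 1·0 = -3
  a_5 = 3·-3 + 1·-1 = -10
  a_6 = 3·-10 + 1·-3 = -33
  a_7 = 3·-33 + 1·-10 = -109
  a_8 = 3·-109 + 1·-33 = -360
  a_9 = 3·-360 + 1·-109 = -1189
  a_10 = 3·-1189 + 1·-360 = -3927

3,1 ; -3927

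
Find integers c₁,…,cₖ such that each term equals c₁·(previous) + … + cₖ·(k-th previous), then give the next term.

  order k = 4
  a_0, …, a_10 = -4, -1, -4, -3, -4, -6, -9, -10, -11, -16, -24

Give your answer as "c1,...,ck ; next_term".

1,-1,1,1 ; -29

  a_4 = 1·-3 + -1·-4 + 1·-1 + 1·-4 = -4
  a_5 = 1·-4 + -1·-3 + 1·-4 + 1·-1 = -6
  a_6 = 1·-6 + -1·-4 + 1·-3 + 1·-4 = -9
  a_7 = 1·-9 + -1·-6 + 1·-4 + 1·-3 = -10
  a_8 = 1·-10 + -1·-9 + 1·-6 + 1·-4 = -11
  a_9 = 1·-11 + -1·-10 + 1·-9 + 1·-6 = -16
  a_10 = 1·-16 + -1·-11 + 1·-10 + 1·-9 = -24
  a_11 = 1·-24 + -1·-16 + 1·-11 + 1·-10 = -29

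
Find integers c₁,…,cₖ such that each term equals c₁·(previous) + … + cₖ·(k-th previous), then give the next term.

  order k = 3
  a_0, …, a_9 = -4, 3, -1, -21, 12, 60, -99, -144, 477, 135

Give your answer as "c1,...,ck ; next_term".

0,-3,3 ; -1863

  a_3 = 0·-1 + -3·3 + 3·-4 = -21
  a_4 = 0·-21 + -3·-1 + 3·3 = 12
  a_5 = 0·12 + -3·-21 + 3·-1 = 60
  a_6 = 0·60 + -3·12 + 3·-21 = -99
  a_7 = 0·-99 + -3·60 + 3·12 = -144
  a_8 = 0·-144 + -3·-99 + 3·60 = 477
  a_9 = 0·477 + -3·-144 + 3·-99 = 135
  a_10 = 0·135 + -3·477 + 3·-144 = -1863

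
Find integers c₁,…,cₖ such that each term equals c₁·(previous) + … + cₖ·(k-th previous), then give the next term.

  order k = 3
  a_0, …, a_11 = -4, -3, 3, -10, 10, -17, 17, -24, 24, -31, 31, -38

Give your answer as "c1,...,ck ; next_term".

-1,1,1 ; 38

  a_3 = -1·3 + 1·-3 + 1·-4 = -10
  a_4 = -1·-10 + 1·3 + 1·-3 = 10
  a_5 = -1·10 + 1·-10 + 1·3 = -17
  a_6 = -1·-17 + 1·10 + 1·-10 = 17
  a_7 = -1·17 + 1·-17 + 1·10 = -24
  a_8 = -1·-24 + 1·17 + 1·-17 = 24
  a_9 = -1·24 + 1·-24 + 1·17 = -31
  a_10 = -1·-31 + 1·24 + 1·-24 = 31
  a_11 = -1·31 + 1·-31 + 1·24 = -38
  a_12 = -1·-38 + 1·31 + 1·-31 = 38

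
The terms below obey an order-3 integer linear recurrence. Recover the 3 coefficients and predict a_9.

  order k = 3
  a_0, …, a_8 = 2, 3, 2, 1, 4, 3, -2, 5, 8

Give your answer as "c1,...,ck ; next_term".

0,-1,2 ; -9

  a_3 = 0·2 + -1·3 + 2·2 = 1
  a_4 = 0·1 + -1·2 + 2·3 = 4
  a_5 = 0·4 + -1·1 + 2·2 = 3
  a_6 = 0·3 + -1·4 + 2·1 = -2
  a_7 = 0·-2 + -1·3 + 2·4 = 5
  a_8 = 0·5 + -1·-2 + 2·3 = 8
  a_9 = 0·8 + -1·5 + 2·-2 = -9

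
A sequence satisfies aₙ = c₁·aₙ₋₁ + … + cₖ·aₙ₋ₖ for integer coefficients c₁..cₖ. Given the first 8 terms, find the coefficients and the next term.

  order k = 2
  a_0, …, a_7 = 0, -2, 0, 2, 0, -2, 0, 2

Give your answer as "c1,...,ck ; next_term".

  a_2 = 0·-2 + -1·0 = 0
  a_3 = 0·0 + -1·-2 = 2
  a_4 = 0·2 + -1·0 = 0
  a_5 = 0·0 + -1·2 = -2
  a_6 = 0·-2 + -1·0 = 0
  a_7 = 0·0 + -1·-2 = 2
  a_8 = 0·2 + -1·0 = 0

0,-1 ; 0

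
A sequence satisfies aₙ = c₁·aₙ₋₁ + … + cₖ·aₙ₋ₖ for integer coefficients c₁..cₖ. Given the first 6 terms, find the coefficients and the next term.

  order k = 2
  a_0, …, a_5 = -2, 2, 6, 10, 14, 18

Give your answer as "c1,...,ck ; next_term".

  a_2 = 2·2 + -1·-2 = 6
  a_3 = 2·6 + -1·2 = 10
  a_4 = 2·10 + -1·6 = 14
  a_5 = 2·14 + -1·10 = 18
  a_6 = 2·18 + -1·14 = 22

2,-1 ; 22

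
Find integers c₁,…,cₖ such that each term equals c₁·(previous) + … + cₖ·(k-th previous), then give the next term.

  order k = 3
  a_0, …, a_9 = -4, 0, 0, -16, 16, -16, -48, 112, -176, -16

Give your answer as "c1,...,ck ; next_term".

  a_3 = -1·0 + 0·0 + 4·-4 = -16
  a_4 = -1·-16 + 0·0 + 4·0 = 16
  a_5 = -1·16 + 0·-16 + 4·0 = -16
  a_6 = -1·-16 + 0·16 + 4·-16 = -48
  a_7 = -1·-48 + 0·-16 + 4·16 = 112
  a_8 = -1·112 + 0·-48 + 4·-16 = -176
  a_9 = -1·-176 + 0·112 + 4·-48 = -16
  a_10 = -1·-16 + 0·-176 + 4·112 = 464

-1,0,4 ; 464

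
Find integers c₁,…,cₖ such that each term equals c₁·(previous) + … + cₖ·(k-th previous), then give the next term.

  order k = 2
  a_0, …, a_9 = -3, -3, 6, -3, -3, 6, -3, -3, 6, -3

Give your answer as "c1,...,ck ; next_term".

  a_2 = -1·-3 + -1·-3 = 6
  a_3 = -1·6 + -1·-3 = -3
  a_4 = -1·-3 + -1·6 = -3
  a_5 = -1·-3 + -1·-3 = 6
  a_6 = -1·6 + -1·-3 = -3
  a_7 = -1·-3 + -1·6 = -3
  a_8 = -1·-3 + -1·-3 = 6
  a_9 = -1·6 + -1·-3 = -3
  a_10 = -1·-3 + -1·6 = -3

-1,-1 ; -3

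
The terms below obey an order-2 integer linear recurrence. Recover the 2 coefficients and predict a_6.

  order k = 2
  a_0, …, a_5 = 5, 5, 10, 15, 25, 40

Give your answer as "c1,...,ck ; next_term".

1,1 ; 65

  a_2 = 1·5 + 1·5 = 10
  a_3 = 1·10 + 1·5 = 15
  a_4 = 1·15 + 1·10 = 25
  a_5 = 1·25 + 1·15 = 40
  a_6 = 1·40 + 1·25 = 65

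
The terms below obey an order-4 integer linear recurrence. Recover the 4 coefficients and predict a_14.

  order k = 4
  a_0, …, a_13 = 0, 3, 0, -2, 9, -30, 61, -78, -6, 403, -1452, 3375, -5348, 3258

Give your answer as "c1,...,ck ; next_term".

-3,-3,1,-3 ; 14001

  a_4 = -3·-2 + -3·0 + 1·3 + -3·0 = 9
  a_5 = -3·9 + -3·-2 + 1·0 + -3·3 = -30
  a_6 = -3·-30 + -3·9 + 1·-2 + -3·0 = 61
  a_7 = -3·61 + -3·-30 + 1·9 + -3·-2 = -78
  a_8 = -3·-78 + -3·61 + 1·-30 + -3·9 = -6
  a_9 = -3·-6 + -3·-78 + 1·61 + -3·-30 = 403
  a_10 = -3·403 + -3·-6 + 1·-78 + -3·61 = -1452
  a_11 = -3·-1452 + -3·403 + 1·-6 + -3·-78 = 3375
  a_12 = -3·3375 + -3·-1452 + 1·403 + -3·-6 = -5348
  a_13 = -3·-5348 + -3·3375 + 1·-1452 + -3·403 = 3258
  a_14 = -3·3258 + -3·-5348 + 1·3375 + -3·-1452 = 14001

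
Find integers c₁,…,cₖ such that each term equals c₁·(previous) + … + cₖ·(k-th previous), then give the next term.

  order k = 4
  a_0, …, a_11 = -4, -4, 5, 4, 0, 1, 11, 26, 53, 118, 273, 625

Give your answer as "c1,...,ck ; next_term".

2,0,1,1 ; 1421

  a_4 = 2·4 + 0·5 + 1·-4 + 1·-4 = 0
  a_5 = 2·0 + 0·4 + 1·5 + 1·-4 = 1
  a_6 = 2·1 + 0·0 + 1·4 + 1·5 = 11
  a_7 = 2·11 + 0·1 + 1·0 + 1·4 = 26
  a_8 = 2·26 + 0·11 + 1·1 + 1·0 = 53
  a_9 = 2·53 + 0·26 + 1·11 + 1·1 = 118
  a_10 = 2·118 + 0·53 + 1·26 + 1·11 = 273
  a_11 = 2·273 + 0·118 + 1·53 + 1·26 = 625
  a_12 = 2·625 + 0·273 + 1·118 + 1·53 = 1421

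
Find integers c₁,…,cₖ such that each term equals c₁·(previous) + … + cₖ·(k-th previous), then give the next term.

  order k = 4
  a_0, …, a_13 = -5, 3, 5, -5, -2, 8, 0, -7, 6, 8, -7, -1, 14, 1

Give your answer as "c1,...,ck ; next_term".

0,0,1,1 ; -8

  a_4 = 0·-5 + 0·5 + 1·3 + 1·-5 = -2
  a_5 = 0·-2 + 0·-5 + 1·5 + 1·3 = 8
  a_6 = 0·8 + 0·-2 + 1·-5 + 1·5 = 0
  a_7 = 0·0 + 0·8 + 1·-2 + 1·-5 = -7
  a_8 = 0·-7 + 0·0 + 1·8 + 1·-2 = 6
  a_9 = 0·6 + 0·-7 + 1·0 + 1·8 = 8
  a_10 = 0·8 + 0·6 + 1·-7 + 1·0 = -7
  a_11 = 0·-7 + 0·8 + 1·6 + 1·-7 = -1
  a_12 = 0·-1 + 0·-7 + 1·8 + 1·6 = 14
  a_13 = 0·14 + 0·-1 + 1·-7 + 1·8 = 1
  a_14 = 0·1 + 0·14 + 1·-1 + 1·-7 = -8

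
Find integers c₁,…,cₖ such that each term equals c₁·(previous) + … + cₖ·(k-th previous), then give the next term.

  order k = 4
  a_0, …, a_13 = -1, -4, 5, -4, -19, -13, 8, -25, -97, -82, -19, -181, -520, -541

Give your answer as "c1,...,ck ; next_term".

1,-1,2,2 ; -421

  a_4 = 1·-4 + -1·5 + 2·-4 + 2·-1 = -19
  a_5 = 1·-19 + -1·-4 + 2·5 + 2·-4 = -13
  a_6 = 1·-13 + -1·-19 + 2·-4 + 2·5 = 8
  a_7 = 1·8 + -1·-13 + 2·-19 + 2·-4 = -25
  a_8 = 1·-25 + -1·8 + 2·-13 + 2·-19 = -97
  a_9 = 1·-97 + -1·-25 + 2·8 + 2·-13 = -82
  a_10 = 1·-82 + -1·-97 + 2·-25 + 2·8 = -19
  a_11 = 1·-19 + -1·-82 + 2·-97 + 2·-25 = -181
  a_12 = 1·-181 + -1·-19 + 2·-82 + 2·-97 = -520
  a_13 = 1·-520 + -1·-181 + 2·-19 + 2·-82 = -541
  a_14 = 1·-541 + -1·-520 + 2·-181 + 2·-19 = -421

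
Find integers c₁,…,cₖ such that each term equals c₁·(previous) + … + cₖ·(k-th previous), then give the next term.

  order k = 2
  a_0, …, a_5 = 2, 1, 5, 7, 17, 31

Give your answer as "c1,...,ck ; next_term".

1,2 ; 65

  a_2 = 1·1 + 2·2 = 5
  a_3 = 1·5 + 2·1 = 7
  a_4 = 1·7 + 2·5 = 17
  a_5 = 1·17 + 2·7 = 31
  a_6 = 1·31 + 2·17 = 65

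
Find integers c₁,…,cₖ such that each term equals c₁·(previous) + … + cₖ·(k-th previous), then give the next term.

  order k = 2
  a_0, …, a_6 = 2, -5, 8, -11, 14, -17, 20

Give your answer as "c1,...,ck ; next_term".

  a_2 = -2·-5 + -1·2 = 8
  a_3 = -2·8 + -1·-5 = -11
  a_4 = -2·-11 + -1·8 = 14
  a_5 = -2·14 + -1·-11 = -17
  a_6 = -2·-17 + -1·14 = 20
  a_7 = -2·20 + -1·-17 = -23

-2,-1 ; -23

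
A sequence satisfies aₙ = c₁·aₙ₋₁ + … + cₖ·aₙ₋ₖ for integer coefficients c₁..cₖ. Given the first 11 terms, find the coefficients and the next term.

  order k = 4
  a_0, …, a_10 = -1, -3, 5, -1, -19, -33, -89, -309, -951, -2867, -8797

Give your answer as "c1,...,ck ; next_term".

3,-1,4,-1 ; -27019

  a_4 = 3·-1 + -1·5 + 4·-3 + -1·-1 = -19
  a_5 = 3·-19 + -1·-1 + 4·5 + -1·-3 = -33
  a_6 = 3·-33 + -1·-19 + 4·-1 + -1·5 = -89
  a_7 = 3·-89 + -1·-33 + 4·-19 + -1·-1 = -309
  a_8 = 3·-309 + -1·-89 + 4·-33 + -1·-19 = -951
  a_9 = 3·-951 + -1·-309 + 4·-89 + -1·-33 = -2867
  a_10 = 3·-2867 + -1·-951 + 4·-309 + -1·-89 = -8797
  a_11 = 3·-8797 + -1·-2867 + 4·-951 + -1·-309 = -27019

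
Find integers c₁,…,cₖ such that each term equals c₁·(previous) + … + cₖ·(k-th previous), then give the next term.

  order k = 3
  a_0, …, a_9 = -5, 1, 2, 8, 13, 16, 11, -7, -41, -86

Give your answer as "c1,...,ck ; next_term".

2,-1,-1 ; -124

  a_3 = 2·2 + -1·1 + -1·-5 = 8
  a_4 = 2·8 + -1·2 + -1·1 = 13
  a_5 = 2·13 + -1·8 + -1·2 = 16
  a_6 = 2·16 + -1·13 + -1·8 = 11
  a_7 = 2·11 + -1·16 + -1·13 = -7
  a_8 = 2·-7 + -1·11 + -1·16 = -41
  a_9 = 2·-41 + -1·-7 + -1·11 = -86
  a_10 = 2·-86 + -1·-41 + -1·-7 = -124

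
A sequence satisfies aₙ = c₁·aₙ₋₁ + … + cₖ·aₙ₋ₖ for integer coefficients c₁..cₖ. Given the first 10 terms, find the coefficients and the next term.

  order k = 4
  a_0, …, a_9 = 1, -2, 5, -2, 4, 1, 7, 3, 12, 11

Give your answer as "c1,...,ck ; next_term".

0,1,1,1 ; 22

  a_4 = 0·-2 + 1·5 + 1·-2 + 1·1 = 4
  a_5 = 0·4 + 1·-2 + 1·5 + 1·-2 = 1
  a_6 = 0·1 + 1·4 + 1·-2 + 1·5 = 7
  a_7 = 0·7 + 1·1 + 1·4 + 1·-2 = 3
  a_8 = 0·3 + 1·7 + 1·1 + 1·4 = 12
  a_9 = 0·12 + 1·3 + 1·7 + 1·1 = 11
  a_10 = 0·11 + 1·12 + 1·3 + 1·7 = 22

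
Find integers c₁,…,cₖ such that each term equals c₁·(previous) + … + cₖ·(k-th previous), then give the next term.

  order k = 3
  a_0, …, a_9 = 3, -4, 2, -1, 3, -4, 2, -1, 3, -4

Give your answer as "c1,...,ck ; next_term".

  a_3 = -1·2 + -1·-4 + -1·3 = -1
  a_4 = -1·-1 + -1·2 + -1·-4 = 3
  a_5 = -1·3 + -1·-1 + -1·2 = -4
  a_6 = -1·-4 + -1·3 + -1·-1 = 2
  a_7 = -1·2 + -1·-4 + -1·3 = -1
  a_8 = -1·-1 + -1·2 + -1·-4 = 3
  a_9 = -1·3 + -1·-1 + -1·2 = -4
  a_10 = -1·-4 + -1·3 + -1·-1 = 2

-1,-1,-1 ; 2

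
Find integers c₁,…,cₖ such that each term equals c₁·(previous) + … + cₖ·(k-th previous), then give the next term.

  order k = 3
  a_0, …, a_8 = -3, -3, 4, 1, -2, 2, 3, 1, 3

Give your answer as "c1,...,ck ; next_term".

  a_3 = 1·4 + 0·-3 + 1·-3 = 1
  a_4 = 1·1 + 0·4 + 1·-3 = -2
  a_5 = 1·-2 + 0·1 + 1·4 = 2
  a_6 = 1·2 + 0·-2 + 1·1 = 3
  a_7 = 1·3 + 0·2 + 1·-2 = 1
  a_8 = 1·1 + 0·3 + 1·2 = 3
  a_9 = 1·3 + 0·1 + 1·3 = 6

1,0,1 ; 6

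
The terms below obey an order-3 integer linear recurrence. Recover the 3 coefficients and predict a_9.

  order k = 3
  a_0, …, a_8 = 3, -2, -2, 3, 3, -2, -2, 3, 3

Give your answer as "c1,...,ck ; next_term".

  a_3 = 1·-2 + -1·-2 + 1·3 = 3
  a_4 = 1·3 + -1·-2 + 1·-2 = 3
  a_5 = 1·3 + -1·3 + 1·-2 = -2
  a_6 = 1·-2 + -1·3 + 1·3 = -2
  a_7 = 1·-2 + -1·-2 + 1·3 = 3
  a_8 = 1·3 + -1·-2 + 1·-2 = 3
  a_9 = 1·3 + -1·3 + 1·-2 = -2

1,-1,1 ; -2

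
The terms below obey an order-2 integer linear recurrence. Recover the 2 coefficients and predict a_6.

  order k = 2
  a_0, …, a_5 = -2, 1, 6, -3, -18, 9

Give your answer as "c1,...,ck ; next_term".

  a_2 = 0·1 + -3·-2 = 6
  a_3 = 0·6 + -3·1 = -3
  a_4 = 0·-3 + -3·6 = -18
  a_5 = 0·-18 + -3·-3 = 9
  a_6 = 0·9 + -3·-18 = 54

0,-3 ; 54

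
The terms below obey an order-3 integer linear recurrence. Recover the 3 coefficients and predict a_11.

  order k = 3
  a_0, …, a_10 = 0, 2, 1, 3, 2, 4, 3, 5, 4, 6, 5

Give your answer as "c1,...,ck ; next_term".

1,1,-1 ; 7

  a_3 = 1·1 + 1·2 + -1·0 = 3
  a_4 = 1·3 + 1·1 + -1·2 = 2
  a_5 = 1·2 + 1·3 + -1·1 = 4
  a_6 = 1·4 + 1·2 + -1·3 = 3
  a_7 = 1·3 + 1·4 + -1·2 = 5
  a_8 = 1·5 + 1·3 + -1·4 = 4
  a_9 = 1·4 + 1·5 + -1·3 = 6
  a_10 = 1·6 + 1·4 + -1·5 = 5
  a_11 = 1·5 + 1·6 + -1·4 = 7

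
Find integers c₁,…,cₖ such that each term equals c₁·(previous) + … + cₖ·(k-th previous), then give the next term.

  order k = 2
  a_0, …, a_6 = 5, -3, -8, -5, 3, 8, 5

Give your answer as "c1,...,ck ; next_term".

  a_2 = 1·-3 + -1·5 = -8
  a_3 = 1·-8 + -1·-3 = -5
  a_4 = 1·-5 + -1·-8 = 3
  a_5 = 1·3 + -1·-5 = 8
  a_6 = 1·8 + -1·3 = 5
  a_7 = 1·5 + -1·8 = -3

1,-1 ; -3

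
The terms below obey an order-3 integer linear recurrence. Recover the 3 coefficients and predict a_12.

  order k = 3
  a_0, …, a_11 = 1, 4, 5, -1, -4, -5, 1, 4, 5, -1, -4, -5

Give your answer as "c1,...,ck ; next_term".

  a_3 = 0·5 + 0·4 + -1·1 = -1
  a_4 = 0·-1 + 0·5 + -1·4 = -4
  a_5 = 0·-4 + 0·-1 + -1·5 = -5
  a_6 = 0·-5 + 0·-4 + -1·-1 = 1
  a_7 = 0·1 + 0·-5 + -1·-4 = 4
  a_8 = 0·4 + 0·1 + -1·-5 = 5
  a_9 = 0·5 + 0·4 + -1·1 = -1
  a_10 = 0·-1 + 0·5 + -1·4 = -4
  a_11 = 0·-4 + 0·-1 + -1·5 = -5
  a_12 = 0·-5 + 0·-4 + -1·-1 = 1

0,0,-1 ; 1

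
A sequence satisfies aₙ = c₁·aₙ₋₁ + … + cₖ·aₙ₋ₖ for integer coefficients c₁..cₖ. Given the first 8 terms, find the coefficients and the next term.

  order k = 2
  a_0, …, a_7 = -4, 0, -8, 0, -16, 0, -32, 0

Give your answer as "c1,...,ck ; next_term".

0,2 ; -64

  a_2 = 0·0 + 2·-4 = -8
  a_3 = 0·-8 + 2·0 = 0
  a_4 = 0·0 + 2·-8 = -16
  a_5 = 0·-16 + 2·0 = 0
  a_6 = 0·0 + 2·-16 = -32
  a_7 = 0·-32 + 2·0 = 0
  a_8 = 0·0 + 2·-32 = -64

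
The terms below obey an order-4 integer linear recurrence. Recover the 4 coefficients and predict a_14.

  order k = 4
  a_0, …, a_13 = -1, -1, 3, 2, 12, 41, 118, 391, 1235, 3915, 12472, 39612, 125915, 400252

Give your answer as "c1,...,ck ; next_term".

  a_4 = 2·2 + 3·3 + 3·-1 + -2·-1 = 12
  a_5 = 2·12 + 3·2 + 3·3 + -2·-1 = 41
  a_6 = 2·41 + 3·12 + 3·2 + -2·3 = 118
  a_7 = 2·118 + 3·41 + 3·12 + -2·2 = 391
  a_8 = 2·391 + 3·118 + 3·41 + -2·12 = 1235
  a_9 = 2·1235 + 3·391 + 3·118 + -2·41 = 3915
  a_10 = 2·3915 + 3·1235 + 3·391 + -2·118 = 12472
  a_11 = 2·12472 + 3·3915 + 3·1235 + -2·391 = 39612
  a_12 = 2·39612 + 3·12472 + 3·3915 + -2·1235 = 125915
  a_13 = 2·125915 + 3·39612 + 3·12472 + -2·3915 = 400252
  a_14 = 2·400252 + 3·125915 + 3·39612 + -2·12472 = 1272141

2,3,3,-2 ; 1272141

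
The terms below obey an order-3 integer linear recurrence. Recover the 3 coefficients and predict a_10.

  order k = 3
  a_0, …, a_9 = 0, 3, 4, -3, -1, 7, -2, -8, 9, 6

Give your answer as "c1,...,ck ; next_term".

0,-1,1 ; -17

  a_3 = 0·4 + -1·3 + 1·0 = -3
  a_4 = 0·-3 + -1·4 + 1·3 = -1
  a_5 = 0·-1 + -1·-3 + 1·4 = 7
  a_6 = 0·7 + -1·-1 + 1·-3 = -2
  a_7 = 0·-2 + -1·7 + 1·-1 = -8
  a_8 = 0·-8 + -1·-2 + 1·7 = 9
  a_9 = 0·9 + -1·-8 + 1·-2 = 6
  a_10 = 0·6 + -1·9 + 1·-8 = -17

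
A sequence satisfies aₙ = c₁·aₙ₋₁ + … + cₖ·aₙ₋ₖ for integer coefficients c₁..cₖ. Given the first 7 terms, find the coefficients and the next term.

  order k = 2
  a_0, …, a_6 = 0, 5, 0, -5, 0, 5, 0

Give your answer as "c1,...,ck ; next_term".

0,-1 ; -5

  a_2 = 0·5 + -1·0 = 0
  a_3 = 0·0 + -1·5 = -5
  a_4 = 0·-5 + -1·0 = 0
  a_5 = 0·0 + -1·-5 = 5
  a_6 = 0·5 + -1·0 = 0
  a_7 = 0·0 + -1·5 = -5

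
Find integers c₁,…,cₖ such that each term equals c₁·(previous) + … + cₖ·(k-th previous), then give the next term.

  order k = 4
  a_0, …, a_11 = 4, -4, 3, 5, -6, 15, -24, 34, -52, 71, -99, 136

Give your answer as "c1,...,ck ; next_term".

-1,1,0,-1 ; -183

  a_4 = -1·5 + 1·3 + 0·-4 + -1·4 = -6
  a_5 = -1·-6 + 1·5 + 0·3 + -1·-4 = 15
  a_6 = -1·15 + 1·-6 + 0·5 + -1·3 = -24
  a_7 = -1·-24 + 1·15 + 0·-6 + -1·5 = 34
  a_8 = -1·34 + 1·-24 + 0·15 + -1·-6 = -52
  a_9 = -1·-52 + 1·34 + 0·-24 + -1·15 = 71
  a_10 = -1·71 + 1·-52 + 0·34 + -1·-24 = -99
  a_11 = -1·-99 + 1·71 + 0·-52 + -1·34 = 136
  a_12 = -1·136 + 1·-99 + 0·71 + -1·-52 = -183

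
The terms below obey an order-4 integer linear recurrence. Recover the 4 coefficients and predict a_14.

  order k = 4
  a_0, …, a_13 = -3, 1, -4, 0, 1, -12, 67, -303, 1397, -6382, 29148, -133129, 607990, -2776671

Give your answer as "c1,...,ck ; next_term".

  a_4 = -4·0 + 3·-4 + 1·1 + -4·-3 = 1
  a_5 = -4·1 + 3·0 + 1·-4 + -4·1 = -12
  a_6 = -4·-12 + 3·1 + 1·0 + -4·-4 = 67
  a_7 = -4·67 + 3·-12 + 1·1 + -4·0 = -303
  a_8 = -4·-303 + 3·67 + 1·-12 + -4·1 = 1397
  a_9 = -4·1397 + 3·-303 + 1·67 + -4·-12 = -6382
  a_10 = -4·-6382 + 3·1397 + 1·-303 + -4·67 = 29148
  a_11 = -4·29148 + 3·-6382 + 1·1397 + -4·-303 = -133129
  a_12 = -4·-133129 + 3·29148 + 1·-6382 + -4·1397 = 607990
  a_13 = -4·607990 + 3·-133129 + 1·29148 + -4·-6382 = -2776671
  a_14 = -4·-2776671 + 3·607990 + 1·-133129 + -4·29148 = 12680933

-4,3,1,-4 ; 12680933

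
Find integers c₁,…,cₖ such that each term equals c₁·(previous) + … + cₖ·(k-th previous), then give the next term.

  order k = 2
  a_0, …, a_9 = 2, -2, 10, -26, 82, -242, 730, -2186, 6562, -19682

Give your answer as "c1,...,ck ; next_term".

  a_2 = -2·-2 + 3·2 = 10
  a_3 = -2·10 + 3·-2 = -26
  a_4 = -2·-26 + 3·10 = 82
  a_5 = -2·82 + 3·-26 = -242
  a_6 = -2·-242 + 3·82 = 730
  a_7 = -2·730 + 3·-242 = -2186
  a_8 = -2·-2186 + 3·730 = 6562
  a_9 = -2·6562 + 3·-2186 = -19682
  a_10 = -2·-19682 + 3·6562 = 59050

-2,3 ; 59050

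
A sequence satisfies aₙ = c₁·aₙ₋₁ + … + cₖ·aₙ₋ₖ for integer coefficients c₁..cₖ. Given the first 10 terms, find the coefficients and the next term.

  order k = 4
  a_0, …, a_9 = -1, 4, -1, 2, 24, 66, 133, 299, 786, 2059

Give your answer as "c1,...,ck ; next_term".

3,-3,4,1 ; 5148

  a_4 = 3·2 + -3·-1 + 4·4 + 1·-1 = 24
  a_5 = 3·24 + -3·2 + 4·-1 + 1·4 = 66
  a_6 = 3·66 + -3·24 + 4·2 + 1·-1 = 133
  a_7 = 3·133 + -3·66 + 4·24 + 1·2 = 299
  a_8 = 3·299 + -3·133 + 4·66 + 1·24 = 786
  a_9 = 3·786 + -3·299 + 4·133 + 1·66 = 2059
  a_10 = 3·2059 + -3·786 + 4·299 + 1·133 = 5148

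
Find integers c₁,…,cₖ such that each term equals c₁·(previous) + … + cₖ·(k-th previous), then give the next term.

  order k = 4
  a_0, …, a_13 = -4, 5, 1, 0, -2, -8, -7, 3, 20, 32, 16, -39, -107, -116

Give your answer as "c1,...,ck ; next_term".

  a_4 = 1·0 + -1·1 + -1·5 + -1·-4 = -2
  a_5 = 1·-2 + -1·0 + -1·1 + -1·5 = -8
  a_6 = 1·-8 + -1·-2 + -1·0 + -1·1 = -7
  a_7 = 1·-7 + -1·-8 + -1·-2 + -1·0 = 3
  a_8 = 1·3 + -1·-7 + -1·-8 + -1·-2 = 20
  a_9 = 1·20 + -1·3 + -1·-7 + -1·-8 = 32
  a_10 = 1·32 + -1·20 + -1·3 + -1·-7 = 16
  a_11 = 1·16 + -1·32 + -1·20 + -1·3 = -39
  a_12 = 1·-39 + -1·16 + -1·32 + -1·20 = -107
  a_13 = 1·-107 + -1·-39 + -1·16 + -1·32 = -116
  a_14 = 1·-116 + -1·-107 + -1·-39 + -1·16 = 14

1,-1,-1,-1 ; 14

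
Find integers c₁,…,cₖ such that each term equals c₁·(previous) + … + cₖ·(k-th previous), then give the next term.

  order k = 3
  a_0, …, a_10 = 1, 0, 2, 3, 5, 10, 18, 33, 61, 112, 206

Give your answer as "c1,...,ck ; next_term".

  a_3 = 1·2 + 1·0 + 1·1 = 3
  a_4 = 1·3 + 1·2 + 1·0 = 5
  a_5 = 1·5 + 1·3 + 1·2 = 10
  a_6 = 1·10 + 1·5 + 1·3 = 18
  a_7 = 1·18 + 1·10 + 1·5 = 33
  a_8 = 1·33 + 1·18 + 1·10 = 61
  a_9 = 1·61 + 1·33 + 1·18 = 112
  a_10 = 1·112 + 1·61 + 1·33 = 206
  a_11 = 1·206 + 1·112 + 1·61 = 379

1,1,1 ; 379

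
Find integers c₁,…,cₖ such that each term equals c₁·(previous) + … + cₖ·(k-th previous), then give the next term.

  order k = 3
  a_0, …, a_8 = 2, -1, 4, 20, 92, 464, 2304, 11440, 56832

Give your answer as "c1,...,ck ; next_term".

  a_3 = 4·4 + 4·-1 + 4·2 = 20
  a_4 = 4·20 + 4·4 + 4·-1 = 92
  a_5 = 4·92 + 4·20 + 4·4 = 464
  a_6 = 4·464 + 4·92 + 4·20 = 2304
  a_7 = 4·2304 + 4·464 + 4·92 = 11440
  a_8 = 4·11440 + 4·2304 + 4·464 = 56832
  a_9 = 4·56832 + 4·11440 + 4·2304 = 282304

4,4,4 ; 282304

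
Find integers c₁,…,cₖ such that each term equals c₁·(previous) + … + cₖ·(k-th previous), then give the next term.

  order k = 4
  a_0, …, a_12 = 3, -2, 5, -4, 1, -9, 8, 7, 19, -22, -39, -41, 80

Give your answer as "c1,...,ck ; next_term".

1,-1,-2,2 ; 155

  a_4 = 1·-4 + -1·5 + -2·-2 + 2·3 = 1
  a_5 = 1·1 + -1·-4 + -2·5 + 2·-2 = -9
  a_6 = 1·-9 + -1·1 + -2·-4 + 2·5 = 8
  a_7 = 1·8 + -1·-9 + -2·1 + 2·-4 = 7
  a_8 = 1·7 + -1·8 + -2·-9 + 2·1 = 19
  a_9 = 1·19 + -1·7 + -2·8 + 2·-9 = -22
  a_10 = 1·-22 + -1·19 + -2·7 + 2·8 = -39
  a_11 = 1·-39 + -1·-22 + -2·19 + 2·7 = -41
  a_12 = 1·-41 + -1·-39 + -2·-22 + 2·19 = 80
  a_13 = 1·80 + -1·-41 + -2·-39 + 2·-22 = 155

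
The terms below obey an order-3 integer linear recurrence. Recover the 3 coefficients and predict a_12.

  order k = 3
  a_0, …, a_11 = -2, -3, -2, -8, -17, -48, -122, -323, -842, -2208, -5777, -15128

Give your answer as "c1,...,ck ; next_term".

  a_3 = 2·-2 + 2·-3 + -1·-2 = -8
  a_4 = 2·-8 + 2·-2 + -1·-3 = -17
  a_5 = 2·-17 + 2·-8 + -1·-2 = -48
  a_6 = 2·-48 + 2·-17 + -1·-8 = -122
  a_7 = 2·-122 + 2·-48 + -1·-17 = -323
  a_8 = 2·-323 + 2·-122 + -1·-48 = -842
  a_9 = 2·-842 + 2·-323 + -1·-122 = -2208
  a_10 = 2·-2208 + 2·-842 + -1·-323 = -5777
  a_11 = 2·-5777 + 2·-2208 + -1·-842 = -15128
  a_12 = 2·-15128 + 2·-5777 + -1·-2208 = -39602

2,2,-1 ; -39602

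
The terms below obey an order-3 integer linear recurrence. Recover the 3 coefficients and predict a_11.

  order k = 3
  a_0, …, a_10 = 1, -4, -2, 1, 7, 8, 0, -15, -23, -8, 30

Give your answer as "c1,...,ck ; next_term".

  a_3 = 1·-2 + -1·-4 + -1·1 = 1
  a_4 = 1·1 + -1·-2 + -1·-4 = 7
  a_5 = 1·7 + -1·1 + -1·-2 = 8
  a_6 = 1·8 + -1·7 + -1·1 = 0
  a_7 = 1·0 + -1·8 + -1·7 = -15
  a_8 = 1·-15 + -1·0 + -1·8 = -23
  a_9 = 1·-23 + -1·-15 + -1·0 = -8
  a_10 = 1·-8 + -1·-23 + -1·-15 = 30
  a_11 = 1·30 + -1·-8 + -1·-23 = 61

1,-1,-1 ; 61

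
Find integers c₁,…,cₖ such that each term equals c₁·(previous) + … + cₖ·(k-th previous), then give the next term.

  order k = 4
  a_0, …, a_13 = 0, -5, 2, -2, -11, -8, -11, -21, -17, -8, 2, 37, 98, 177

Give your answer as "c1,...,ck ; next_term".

  a_4 = 2·-2 + -1·2 + 1·-5 + -2·0 = -11
  a_5 = 2·-11 + -1·-2 + 1·2 + -2·-5 = -8
  a_6 = 2·-8 + -1·-11 + 1·-2 + -2·2 = -11
  a_7 = 2·-11 + -1·-8 + 1·-11 + -2·-2 = -21
  a_8 = 2·-21 + -1·-11 + 1·-8 + -2·-11 = -17
  a_9 = 2·-17 + -1·-21 + 1·-11 + -2·-8 = -8
  a_10 = 2·-8 + -1·-17 + 1·-21 + -2·-11 = 2
  a_11 = 2·2 + -1·-8 + 1·-17 + -2·-21 = 37
  a_12 = 2·37 + -1·2 + 1·-8 + -2·-17 = 98
  a_13 = 2·98 + -1·37 + 1·2 + -2·-8 = 177
  a_14 = 2·177 + -1·98 + 1·37 + -2·2 = 289

2,-1,1,-2 ; 289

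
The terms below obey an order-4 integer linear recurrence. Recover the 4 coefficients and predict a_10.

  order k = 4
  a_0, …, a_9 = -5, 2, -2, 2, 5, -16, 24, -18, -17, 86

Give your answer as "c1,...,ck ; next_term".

  a_4 = -2·2 + -2·-2 + 0·2 + -1·-5 = 5
  a_5 = -2·5 + -2·2 + 0·-2 + -1·2 = -16
  a_6 = -2·-16 + -2·5 + 0·2 + -1·-2 = 24
  a_7 = -2·24 + -2·-16 + 0·5 + -1·2 = -18
  a_8 = -2·-18 + -2·24 + 0·-16 + -1·5 = -17
  a_9 = -2·-17 + -2·-18 + 0·24 + -1·-16 = 86
  a_10 = -2·86 + -2·-17 + 0·-18 + -1·24 = -162

-2,-2,0,-1 ; -162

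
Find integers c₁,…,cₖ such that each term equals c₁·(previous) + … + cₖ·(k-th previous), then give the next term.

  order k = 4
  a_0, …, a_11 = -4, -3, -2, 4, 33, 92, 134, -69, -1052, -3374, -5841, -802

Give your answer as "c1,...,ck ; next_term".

3,-4,-3,-1 ; 32132

  a_4 = 3·4 + -4·-2 + -3·-3 + -1·-4 = 33
  a_5 = 3·33 + -4·4 + -3·-2 + -1·-3 = 92
  a_6 = 3·92 + -4·33 + -3·4 + -1·-2 = 134
  a_7 = 3·134 + -4·92 + -3·33 + -1·4 = -69
  a_8 = 3·-69 + -4·134 + -3·92 + -1·33 = -1052
  a_9 = 3·-1052 + -4·-69 + -3·134 + -1·92 = -3374
  a_10 = 3·-3374 + -4·-1052 + -3·-69 + -1·134 = -5841
  a_11 = 3·-5841 + -4·-3374 + -3·-1052 + -1·-69 = -802
  a_12 = 3·-802 + -4·-5841 + -3·-3374 + -1·-1052 = 32132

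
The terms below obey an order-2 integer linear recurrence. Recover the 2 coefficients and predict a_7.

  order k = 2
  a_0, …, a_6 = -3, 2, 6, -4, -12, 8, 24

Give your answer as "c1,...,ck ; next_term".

  a_2 = 0·2 + -2·-3 = 6
  a_3 = 0·6 + -2·2 = -4
  a_4 = 0·-4 + -2·6 = -12
  a_5 = 0·-12 + -2·-4 = 8
  a_6 = 0·8 + -2·-12 = 24
  a_7 = 0·24 + -2·8 = -16

0,-2 ; -16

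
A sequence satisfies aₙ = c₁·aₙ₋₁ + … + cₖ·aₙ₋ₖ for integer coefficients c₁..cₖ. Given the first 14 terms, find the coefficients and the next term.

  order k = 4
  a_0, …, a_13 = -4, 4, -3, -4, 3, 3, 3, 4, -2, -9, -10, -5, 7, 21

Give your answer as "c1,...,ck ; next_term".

1,-1,0,-1 ; 24

  a_4 = 1·-4 + -1·-3 + 0·4 + -1·-4 = 3
  a_5 = 1·3 + -1·-4 + 0·-3 + -1·4 = 3
  a_6 = 1·3 + -1·3 + 0·-4 + -1·-3 = 3
  a_7 = 1·3 + -1·3 + 0·3 + -1·-4 = 4
  a_8 = 1·4 + -1·3 + 0·3 + -1·3 = -2
  a_9 = 1·-2 + -1·4 + 0·3 + -1·3 = -9
  a_10 = 1·-9 + -1·-2 + 0·4 + -1·3 = -10
  a_11 = 1·-10 + -1·-9 + 0·-2 + -1·4 = -5
  a_12 = 1·-5 + -1·-10 + 0·-9 + -1·-2 = 7
  a_13 = 1·7 + -1·-5 + 0·-10 + -1·-9 = 21
  a_14 = 1·21 + -1·7 + 0·-5 + -1·-10 = 24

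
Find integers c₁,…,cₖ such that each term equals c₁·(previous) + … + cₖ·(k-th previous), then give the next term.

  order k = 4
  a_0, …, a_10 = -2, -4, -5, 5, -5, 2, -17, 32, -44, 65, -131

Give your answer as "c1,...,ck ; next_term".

  a_4 = -1·5 + 0·-5 + -1·-4 + 2·-2 = -5
  a_5 = -1·-5 + 0·5 + -1·-5 + 2·-4 = 2
  a_6 = -1·2 + 0·-5 + -1·5 + 2·-5 = -17
  a_7 = -1·-17 + 0·2 + -1·-5 + 2·5 = 32
  a_8 = -1·32 + 0·-17 + -1·2 + 2·-5 = -44
  a_9 = -1·-44 + 0·32 + -1·-17 + 2·2 = 65
  a_10 = -1·65 + 0·-44 + -1·32 + 2·-17 = -131
  a_11 = -1·-131 + 0·65 + -1·-44 + 2·32 = 239

-1,0,-1,2 ; 239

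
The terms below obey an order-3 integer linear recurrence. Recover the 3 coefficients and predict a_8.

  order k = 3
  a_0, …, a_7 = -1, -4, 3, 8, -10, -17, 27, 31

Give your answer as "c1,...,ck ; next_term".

  a_3 = 1·3 + -2·-4 + 3·-1 = 8
  a_4 = 1·8 + -2·3 + 3·-4 = -10
  a_5 = 1·-10 + -2·8 + 3·3 = -17
  a_6 = 1·-17 + -2·-10 + 3·8 = 27
  a_7 = 1·27 + -2·-17 + 3·-10 = 31
  a_8 = 1·31 + -2·27 + 3·-17 = -74

1,-2,3 ; -74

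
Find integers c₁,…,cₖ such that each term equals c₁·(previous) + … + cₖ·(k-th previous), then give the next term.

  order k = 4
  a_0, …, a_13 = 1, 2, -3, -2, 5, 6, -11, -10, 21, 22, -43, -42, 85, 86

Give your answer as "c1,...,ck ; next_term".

0,-1,0,2 ; -171

  a_4 = 0·-2 + -1·-3 + 0·2 + 2·1 = 5
  a_5 = 0·5 + -1·-2 + 0·-3 + 2·2 = 6
  a_6 = 0·6 + -1·5 + 0·-2 + 2·-3 = -11
  a_7 = 0·-11 + -1·6 + 0·5 + 2·-2 = -10
  a_8 = 0·-10 + -1·-11 + 0·6 + 2·5 = 21
  a_9 = 0·21 + -1·-10 + 0·-11 + 2·6 = 22
  a_10 = 0·22 + -1·21 + 0·-10 + 2·-11 = -43
  a_11 = 0·-43 + -1·22 + 0·21 + 2·-10 = -42
  a_12 = 0·-42 + -1·-43 + 0·22 + 2·21 = 85
  a_13 = 0·85 + -1·-42 + 0·-43 + 2·22 = 86
  a_14 = 0·86 + -1·85 + 0·-42 + 2·-43 = -171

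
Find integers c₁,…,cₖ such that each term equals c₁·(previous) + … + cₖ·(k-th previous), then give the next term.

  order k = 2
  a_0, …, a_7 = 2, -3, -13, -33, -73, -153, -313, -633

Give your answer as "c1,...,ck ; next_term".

3,-2 ; -1273

  a_2 = 3·-3 + -2·2 = -13
  a_3 = 3·-13 + -2·-3 = -33
  a_4 = 3·-33 + -2·-13 = -73
  a_5 = 3·-73 + -2·-33 = -153
  a_6 = 3·-153 + -2·-73 = -313
  a_7 = 3·-313 + -2·-153 = -633
  a_8 = 3·-633 + -2·-313 = -1273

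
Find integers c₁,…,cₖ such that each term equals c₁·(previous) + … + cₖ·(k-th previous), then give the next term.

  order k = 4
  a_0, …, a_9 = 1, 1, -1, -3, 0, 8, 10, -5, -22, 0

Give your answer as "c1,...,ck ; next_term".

2,-2,1,3 ; 69

  a_4 = 2·-3 + -2·-1 + 1·1 + 3·1 = 0
  a_5 = 2·0 + -2·-3 + 1·-1 + 3·1 = 8
  a_6 = 2·8 + -2·0 + 1·-3 + 3·-1 = 10
  a_7 = 2·10 + -2·8 + 1·0 + 3·-3 = -5
  a_8 = 2·-5 + -2·10 + 1·8 + 3·0 = -22
  a_9 = 2·-22 + -2·-5 + 1·10 + 3·8 = 0
  a_10 = 2·0 + -2·-22 + 1·-5 + 3·10 = 69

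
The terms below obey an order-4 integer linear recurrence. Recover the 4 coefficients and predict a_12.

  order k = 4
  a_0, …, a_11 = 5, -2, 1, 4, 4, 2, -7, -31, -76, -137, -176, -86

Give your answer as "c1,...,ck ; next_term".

3,-3,0,-1 ; 346

  a_4 = 3·4 + -3·1 + 0·-2 + -1·5 = 4
  a_5 = 3·4 + -3·4 + 0·1 + -1·-2 = 2
  a_6 = 3·2 + -3·4 + 0·4 + -1·1 = -7
  a_7 = 3·-7 + -3·2 + 0·4 + -1·4 = -31
  a_8 = 3·-31 + -3·-7 + 0·2 + -1·4 = -76
  a_9 = 3·-76 + -3·-31 + 0·-7 + -1·2 = -137
  a_10 = 3·-137 + -3·-76 + 0·-31 + -1·-7 = -176
  a_11 = 3·-176 + -3·-137 + 0·-76 + -1·-31 = -86
  a_12 = 3·-86 + -3·-176 + 0·-137 + -1·-76 = 346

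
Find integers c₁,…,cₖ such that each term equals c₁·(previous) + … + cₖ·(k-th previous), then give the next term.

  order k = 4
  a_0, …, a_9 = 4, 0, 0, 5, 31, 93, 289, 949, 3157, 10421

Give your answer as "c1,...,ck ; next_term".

  a_4 = 3·5 + 0·0 + 2·0 + 4·4 = 31
  a_5 = 3·31 + 0·5 + 2·0 + 4·0 = 93
  a_6 = 3·93 + 0·31 + 2·5 + 4·0 = 289
  a_7 = 3·289 + 0·93 + 2·31 + 4·5 = 949
  a_8 = 3·949 + 0·289 + 2·93 + 4·31 = 3157
  a_9 = 3·3157 + 0·949 + 2·289 + 4·93 = 10421
  a_10 = 3·10421 + 0·3157 + 2·949 + 4·289 = 34317

3,0,2,4 ; 34317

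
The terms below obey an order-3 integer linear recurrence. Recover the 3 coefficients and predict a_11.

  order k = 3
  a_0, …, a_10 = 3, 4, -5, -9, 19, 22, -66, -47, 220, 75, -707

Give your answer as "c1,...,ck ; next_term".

  a_3 = 0·-5 + -3·4 + 1·3 = -9
  a_4 = 0·-9 + -3·-5 + 1·4 = 19
  a_5 = 0·19 + -3·-9 + 1·-5 = 22
  a_6 = 0·22 + -3·19 + 1·-9 = -66
  a_7 = 0·-66 + -3·22 + 1·19 = -47
  a_8 = 0·-47 + -3·-66 + 1·22 = 220
  a_9 = 0·220 + -3·-47 + 1·-66 = 75
  a_10 = 0·75 + -3·220 + 1·-47 = -707
  a_11 = 0·-707 + -3·75 + 1·220 = -5

0,-3,1 ; -5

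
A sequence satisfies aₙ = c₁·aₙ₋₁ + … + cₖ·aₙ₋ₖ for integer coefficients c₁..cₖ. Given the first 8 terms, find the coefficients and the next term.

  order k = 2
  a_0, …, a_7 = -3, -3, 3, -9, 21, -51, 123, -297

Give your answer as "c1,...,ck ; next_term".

  a_2 = -2·-3 + 1·-3 = 3
  a_3 = -2·3 + 1·-3 = -9
  a_4 = -2·-9 + 1·3 = 21
  a_5 = -2·21 + 1·-9 = -51
  a_6 = -2·-51 + 1·21 = 123
  a_7 = -2·123 + 1·-51 = -297
  a_8 = -2·-297 + 1·123 = 717

-2,1 ; 717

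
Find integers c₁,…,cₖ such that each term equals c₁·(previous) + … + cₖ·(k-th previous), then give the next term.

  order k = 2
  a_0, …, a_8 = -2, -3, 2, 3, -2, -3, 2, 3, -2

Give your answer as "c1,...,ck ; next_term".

  a_2 = 0·-3 + -1·-2 = 2
  a_3 = 0·2 + -1·-3 = 3
  a_4 = 0·3 + -1·2 = -2
  a_5 = 0·-2 + -1·3 = -3
  a_6 = 0·-3 + -1·-2 = 2
  a_7 = 0·2 + -1·-3 = 3
  a_8 = 0·3 + -1·2 = -2
  a_9 = 0·-2 + -1·3 = -3

0,-1 ; -3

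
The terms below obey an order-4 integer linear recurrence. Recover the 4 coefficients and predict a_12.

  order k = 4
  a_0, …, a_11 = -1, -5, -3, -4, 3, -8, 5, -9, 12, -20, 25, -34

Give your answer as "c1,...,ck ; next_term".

  a_4 = -1·-4 + 0·-3 + 0·-5 + 1·-1 = 3
  a_5 = -1·3 + 0·-4 + 0·-3 + 1·-5 = -8
  a_6 = -1·-8 + 0·3 + 0·-4 + 1·-3 = 5
  a_7 = -1·5 + 0·-8 + 0·3 + 1·-4 = -9
  a_8 = -1·-9 + 0·5 + 0·-8 + 1·3 = 12
  a_9 = -1·12 + 0·-9 + 0·5 + 1·-8 = -20
  a_10 = -1·-20 + 0·12 + 0·-9 + 1·5 = 25
  a_11 = -1·25 + 0·-20 + 0·12 + 1·-9 = -34
  a_12 = -1·-34 + 0·25 + 0·-20 + 1·12 = 46

-1,0,0,1 ; 46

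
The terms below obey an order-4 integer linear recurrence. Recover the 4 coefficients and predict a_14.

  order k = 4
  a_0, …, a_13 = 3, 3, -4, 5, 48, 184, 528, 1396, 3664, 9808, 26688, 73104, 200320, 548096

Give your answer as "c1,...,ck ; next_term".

  a_4 = 4·5 + -4·-4 + 0·3 + 4·3 = 48
  a_5 = 4·48 + -4·5 + 0·-4 + 4·3 = 184
  a_6 = 4·184 + -4·48 + 0·5 + 4·-4 = 528
  a_7 = 4·528 + -4·184 + 0·48 + 4·5 = 1396
  a_8 = 4·1396 + -4·528 + 0·184 + 4·48 = 3664
  a_9 = 4·3664 + -4·1396 + 0·528 + 4·184 = 9808
  a_10 = 4·9808 + -4·3664 + 0·1396 + 4·528 = 26688
  a_11 = 4·26688 + -4·9808 + 0·3664 + 4·1396 = 73104
  a_12 = 4·73104 + -4·26688 + 0·9808 + 4·3664 = 200320
  a_13 = 4·200320 + -4·73104 + 0·26688 + 4·9808 = 548096
  a_14 = 4·548096 + -4·200320 + 0·73104 + 4·26688 = 1497856

4,-4,0,4 ; 1497856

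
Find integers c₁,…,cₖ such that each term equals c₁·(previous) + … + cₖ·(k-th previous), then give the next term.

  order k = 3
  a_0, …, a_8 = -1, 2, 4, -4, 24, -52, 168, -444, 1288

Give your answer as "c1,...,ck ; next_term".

  a_3 = -2·4 + 3·2 + 2·-1 = -4
  a_4 = -2·-4 + 3·4 + 2·2 = 24
  a_5 = -2·24 + 3·-4 + 2·4 = -52
  a_6 = -2·-52 + 3·24 + 2·-4 = 168
  a_7 = -2·168 + 3·-52 + 2·24 = -444
  a_8 = -2·-444 + 3·168 + 2·-52 = 1288
  a_9 = -2·1288 + 3·-444 + 2·168 = -3572

-2,3,2 ; -3572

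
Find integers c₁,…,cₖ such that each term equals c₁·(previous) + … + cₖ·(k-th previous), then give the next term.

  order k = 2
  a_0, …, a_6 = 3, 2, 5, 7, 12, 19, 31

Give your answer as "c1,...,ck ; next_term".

  a_2 = 1·2 + 1·3 = 5
  a_3 = 1·5 + 1·2 = 7
  a_4 = 1·7 + 1·5 = 12
  a_5 = 1·12 + 1·7 = 19
  a_6 = 1·19 + 1·12 = 31
  a_7 = 1·31 + 1·19 = 50

1,1 ; 50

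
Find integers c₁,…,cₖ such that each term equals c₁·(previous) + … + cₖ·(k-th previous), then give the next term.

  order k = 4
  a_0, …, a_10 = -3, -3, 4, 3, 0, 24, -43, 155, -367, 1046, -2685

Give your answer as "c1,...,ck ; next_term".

  a_4 = -2·3 + 3·4 + 3·-3 + -1·-3 = 0
  a_5 = -2·0 + 3·3 + 3·4 + -1·-3 = 24
  a_6 = -2·24 + 3·0 + 3·3 + -1·4 = -43
  a_7 = -2·-43 + 3·24 + 3·0 + -1·3 = 155
  a_8 = -2·155 + 3·-43 + 3·24 + -1·0 = -367
  a_9 = -2·-367 + 3·155 + 3·-43 + -1·24 = 1046
  a_10 = -2·1046 + 3·-367 + 3·155 + -1·-43 = -2685
  a_11 = -2·-2685 + 3·1046 + 3·-367 + -1·155 = 7252

-2,3,3,-1 ; 7252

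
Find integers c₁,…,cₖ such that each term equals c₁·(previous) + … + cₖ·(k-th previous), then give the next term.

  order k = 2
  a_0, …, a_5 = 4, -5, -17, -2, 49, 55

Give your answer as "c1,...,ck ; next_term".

1,-3 ; -92

  a_2 = 1·-5 + -3·4 = -17
  a_3 = 1·-17 + -3·-5 = -2
  a_4 = 1·-2 + -3·-17 = 49
  a_5 = 1·49 + -3·-2 = 55
  a_6 = 1·55 + -3·49 = -92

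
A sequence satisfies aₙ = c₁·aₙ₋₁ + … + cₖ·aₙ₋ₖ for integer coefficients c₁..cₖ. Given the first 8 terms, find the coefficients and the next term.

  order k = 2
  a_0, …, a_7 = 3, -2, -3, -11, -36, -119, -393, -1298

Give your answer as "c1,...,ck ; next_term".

3,1 ; -4287

  a_2 = 3·-2 + 1·3 = -3
  a_3 = 3·-3 + 1·-2 = -11
  a_4 = 3·-11 + 1·-3 = -36
  a_5 = 3·-36 + 1·-11 = -119
  a_6 = 3·-119 + 1·-36 = -393
  a_7 = 3·-393 + 1·-119 = -1298
  a_8 = 3·-1298 + 1·-393 = -4287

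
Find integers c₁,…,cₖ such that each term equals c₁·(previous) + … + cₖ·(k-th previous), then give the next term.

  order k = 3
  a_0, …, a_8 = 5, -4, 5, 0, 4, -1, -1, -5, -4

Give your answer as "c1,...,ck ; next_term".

  a_3 = 1·5 + 0·-4 + -1·5 = 0
  a_4 = 1·0 + 0·5 + -1·-4 = 4
  a_5 = 1·4 + 0·0 + -1·5 = -1
  a_6 = 1·-1 + 0·4 + -1·0 = -1
  a_7 = 1·-1 + 0·-1 + -1·4 = -5
  a_8 = 1·-5 + 0·-1 + -1·-1 = -4
  a_9 = 1·-4 + 0·-5 + -1·-1 = -3

1,0,-1 ; -3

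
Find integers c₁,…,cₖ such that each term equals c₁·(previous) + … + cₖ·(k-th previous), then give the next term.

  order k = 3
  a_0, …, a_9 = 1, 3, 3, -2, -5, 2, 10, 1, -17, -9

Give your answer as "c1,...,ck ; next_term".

1,-2,1 ; 26

  a_3 = 1·3 + -2·3 + 1·1 = -2
  a_4 = 1·-2 + -2·3 + 1·3 = -5
  a_5 = 1·-5 + -2·-2 + 1·3 = 2
  a_6 = 1·2 + -2·-5 + 1·-2 = 10
  a_7 = 1·10 + -2·2 + 1·-5 = 1
  a_8 = 1·1 + -2·10 + 1·2 = -17
  a_9 = 1·-17 + -2·1 + 1·10 = -9
  a_10 = 1·-9 + -2·-17 + 1·1 = 26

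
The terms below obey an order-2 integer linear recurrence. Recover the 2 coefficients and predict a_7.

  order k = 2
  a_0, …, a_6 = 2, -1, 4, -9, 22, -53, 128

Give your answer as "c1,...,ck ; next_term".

-2,1 ; -309

  a_2 = -2·-1 + 1·2 = 4
  a_3 = -2·4 + 1·-1 = -9
  a_4 = -2·-9 + 1·4 = 22
  a_5 = -2·22 + 1·-9 = -53
  a_6 = -2·-53 + 1·22 = 128
  a_7 = -2·128 + 1·-53 = -309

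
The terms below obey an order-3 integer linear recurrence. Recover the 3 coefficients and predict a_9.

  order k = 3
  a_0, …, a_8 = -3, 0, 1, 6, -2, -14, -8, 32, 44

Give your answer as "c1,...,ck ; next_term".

  a_3 = 0·1 + -2·0 + -2·-3 = 6
  a_4 = 0·6 + -2·1 + -2·0 = -2
  a_5 = 0·-2 + -2·6 + -2·1 = -14
  a_6 = 0·-14 + -2·-2 + -2·6 = -8
  a_7 = 0·-8 + -2·-14 + -2·-2 = 32
  a_8 = 0·32 + -2·-8 + -2·-14 = 44
  a_9 = 0·44 + -2·32 + -2·-8 = -48

0,-2,-2 ; -48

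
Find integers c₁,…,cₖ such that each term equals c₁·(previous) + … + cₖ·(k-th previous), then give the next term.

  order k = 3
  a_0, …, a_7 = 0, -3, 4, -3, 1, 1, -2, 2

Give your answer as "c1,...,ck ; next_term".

  a_3 = 0·4 + 1·-3 + 1·0 = -3
  a_4 = 0·-3 + 1·4 + 1·-3 = 1
  a_5 = 0·1 + 1·-3 + 1·4 = 1
  a_6 = 0·1 + 1·1 + 1·-3 = -2
  a_7 = 0·-2 + 1·1 + 1·1 = 2
  a_8 = 0·2 + 1·-2 + 1·1 = -1

0,1,1 ; -1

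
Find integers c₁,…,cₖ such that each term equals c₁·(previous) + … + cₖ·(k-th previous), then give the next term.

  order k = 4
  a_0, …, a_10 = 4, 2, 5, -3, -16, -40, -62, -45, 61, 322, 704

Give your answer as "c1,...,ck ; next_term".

  a_4 = 1·-3 + 1·5 + -3·2 + -3·4 = -16
  a_5 = 1·-16 + 1·-3 + -3·5 + -3·2 = -40
  a_6 = 1·-40 + 1·-16 + -3·-3 + -3·5 = -62
  a_7 = 1·-62 + 1·-40 + -3·-16 + -3·-3 = -45
  a_8 = 1·-45 + 1·-62 + -3·-40 + -3·-16 = 61
  a_9 = 1·61 + 1·-45 + -3·-62 + -3·-40 = 322
  a_10 = 1·322 + 1·61 + -3·-45 + -3·-62 = 704
  a_11 = 1·704 + 1·322 + -3·61 + -3·-45 = 978

1,1,-3,-3 ; 978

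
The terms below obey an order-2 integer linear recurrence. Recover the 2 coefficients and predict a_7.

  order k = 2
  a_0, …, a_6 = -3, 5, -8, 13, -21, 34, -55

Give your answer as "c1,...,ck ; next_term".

  a_2 = -1·5 + 1·-3 = -8
  a_3 = -1·-8 + 1·5 = 13
  a_4 = -1·13 + 1·-8 = -21
  a_5 = -1·-21 + 1·13 = 34
  a_6 = -1·34 + 1·-21 = -55
  a_7 = -1·-55 + 1·34 = 89

-1,1 ; 89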